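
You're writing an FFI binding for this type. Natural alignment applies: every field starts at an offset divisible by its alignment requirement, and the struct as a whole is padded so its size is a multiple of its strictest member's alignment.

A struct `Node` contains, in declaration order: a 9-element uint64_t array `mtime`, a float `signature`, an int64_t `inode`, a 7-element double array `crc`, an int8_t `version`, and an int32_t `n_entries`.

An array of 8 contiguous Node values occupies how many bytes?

0..72  mtime  (72B, 8-aligned)
72..76  signature  (4B, 4-aligned)
76..80  -- padding (4B)
80..88  inode  (8B, 8-aligned)
88..144  crc  (56B, 8-aligned)
144..145  version  (1B, 1-aligned)
145..148  -- padding (3B)
148..152  n_entries  (4B, 4-aligned)
sizeof = 152, alignof = 8
array of 8: 8 × 152 = 1216

1216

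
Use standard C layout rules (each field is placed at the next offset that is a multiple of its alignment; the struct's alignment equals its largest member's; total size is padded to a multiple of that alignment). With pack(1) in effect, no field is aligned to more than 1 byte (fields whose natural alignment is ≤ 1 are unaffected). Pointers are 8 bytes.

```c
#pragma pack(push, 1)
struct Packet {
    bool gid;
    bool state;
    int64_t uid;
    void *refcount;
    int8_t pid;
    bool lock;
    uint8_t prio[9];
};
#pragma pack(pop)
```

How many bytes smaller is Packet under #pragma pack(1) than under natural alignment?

11

natural layout:
  gid at 0 (size 1, align 1) → ends 1
  state at 1 (size 1, align 1) → ends 2
  pad 6 to align 8 for uid
  uid at 8 (size 8, align 8) → ends 16
  refcount at 16 (size 8, align 8) → ends 24
  pid at 24 (size 1, align 1) → ends 25
  lock at 25 (size 1, align 1) → ends 26
  prio at 26 (size 9, align 1) → ends 35
  tail pad 5 to reach multiple of 8
  total 40 bytes, alignment 8
packed(1) layout:
  gid at 0 (size 1, align 1) → ends 1
  state at 1 (size 1, align 1) → ends 2
  uid at 2 (size 8, align 1) → ends 10
  refcount at 10 (size 8, align 1) → ends 18
  pid at 18 (size 1, align 1) → ends 19
  lock at 19 (size 1, align 1) → ends 20
  prio at 20 (size 9, align 1) → ends 29
  total 29 bytes, alignment 1
40 − 29 = 11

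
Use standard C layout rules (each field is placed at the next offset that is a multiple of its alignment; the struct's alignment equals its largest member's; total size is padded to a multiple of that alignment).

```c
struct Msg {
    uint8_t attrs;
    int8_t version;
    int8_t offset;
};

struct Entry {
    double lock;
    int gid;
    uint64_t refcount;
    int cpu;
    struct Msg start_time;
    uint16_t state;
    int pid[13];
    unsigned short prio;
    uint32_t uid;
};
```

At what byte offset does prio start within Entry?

88

Msg: @0: attrs [1B, align 1] → 1; @1: version [1B, align 1] → 2; @2: offset [1B, align 1] → 3; size 3, align 1
@0: lock [8B, align 8] → 8
@8: gid [4B, align 4] → 12
+4 pad (align 8)
@16: refcount [8B, align 8] → 24
@24: cpu [4B, align 4] → 28
@28: start_time [3B, align 1] → 31
+1 pad (align 2)
@32: state [2B, align 2] → 34
+2 pad (align 4)
@36: pid [52B, align 4] → 88
@88: prio [2B, align 2] → 90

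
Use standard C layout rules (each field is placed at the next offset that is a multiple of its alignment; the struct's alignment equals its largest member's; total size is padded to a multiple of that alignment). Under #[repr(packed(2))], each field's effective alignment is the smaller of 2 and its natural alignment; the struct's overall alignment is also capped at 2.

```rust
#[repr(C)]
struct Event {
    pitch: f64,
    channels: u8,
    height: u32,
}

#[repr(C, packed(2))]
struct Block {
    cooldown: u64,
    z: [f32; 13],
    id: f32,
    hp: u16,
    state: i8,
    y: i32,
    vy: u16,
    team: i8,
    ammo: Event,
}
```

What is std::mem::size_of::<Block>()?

Event: @0: pitch [8B, align 8] → 8; @8: channels [1B, align 1] → 9; +3 pad (align 4); @12: height [4B, align 4] → 16; size 16, align 8
@0: cooldown [8B, align 2] → 8
@8: z [52B, align 2] → 60
@60: id [4B, align 2] → 64
@64: hp [2B, align 2] → 66
@66: state [1B, align 1] → 67
+1 pad (align 2)
@68: y [4B, align 2] → 72
@72: vy [2B, align 2] → 74
@74: team [1B, align 1] → 75
+1 pad (align 2)
@76: ammo [16B, align 2] → 92
size 92, align 2

92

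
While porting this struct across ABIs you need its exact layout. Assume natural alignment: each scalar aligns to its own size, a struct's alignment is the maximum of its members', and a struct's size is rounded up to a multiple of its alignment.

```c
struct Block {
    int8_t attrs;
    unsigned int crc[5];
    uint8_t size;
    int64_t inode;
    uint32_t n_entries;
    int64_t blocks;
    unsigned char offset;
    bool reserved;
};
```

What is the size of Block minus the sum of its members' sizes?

20

@0: attrs [1B, align 1] → 1
+3 pad (align 4)
@4: crc [20B, align 4] → 24
@24: size [1B, align 1] → 25
+7 pad (align 8)
@32: inode [8B, align 8] → 40
@40: n_entries [4B, align 4] → 44
+4 pad (align 8)
@48: blocks [8B, align 8] → 56
@56: offset [1B, align 1] → 57
@57: reserved [1B, align 1] → 58
+6 tail pad (align 8)
size 64, align 8
data bytes 44, size 64 → padding 20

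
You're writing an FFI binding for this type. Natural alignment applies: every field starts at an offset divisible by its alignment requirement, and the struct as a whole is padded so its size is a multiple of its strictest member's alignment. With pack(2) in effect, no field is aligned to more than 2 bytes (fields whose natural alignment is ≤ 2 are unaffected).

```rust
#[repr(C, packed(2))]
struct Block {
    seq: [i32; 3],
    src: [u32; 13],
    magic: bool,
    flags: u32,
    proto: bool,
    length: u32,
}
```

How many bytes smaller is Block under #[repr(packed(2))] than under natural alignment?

4

natural layout:
  @0: seq [12B, align 4] → 12
  @12: src [52B, align 4] → 64
  @64: magic [1B, align 1] → 65
  +3 pad (align 4)
  @68: flags [4B, align 4] → 72
  @72: proto [1B, align 1] → 73
  +3 pad (align 4)
  @76: length [4B, align 4] → 80
  size 80, align 4
packed(2) layout:
  @0: seq [12B, align 2] → 12
  @12: src [52B, align 2] → 64
  @64: magic [1B, align 1] → 65
  +1 pad (align 2)
  @66: flags [4B, align 2] → 70
  @70: proto [1B, align 1] → 71
  +1 pad (align 2)
  @72: length [4B, align 2] → 76
  size 76, align 2
80 − 76 = 4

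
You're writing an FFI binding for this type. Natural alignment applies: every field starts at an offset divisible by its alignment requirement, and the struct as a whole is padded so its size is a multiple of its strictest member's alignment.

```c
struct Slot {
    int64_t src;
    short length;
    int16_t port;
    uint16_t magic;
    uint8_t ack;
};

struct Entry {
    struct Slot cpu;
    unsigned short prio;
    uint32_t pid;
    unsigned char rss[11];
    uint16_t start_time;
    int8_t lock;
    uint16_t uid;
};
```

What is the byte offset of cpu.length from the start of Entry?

8

Slot: src at 0 (size 8, align 8) → ends 8; length at 8 (size 2, align 2) → ends 10; port at 10 (size 2, align 2) → ends 12; magic at 12 (size 2, align 2) → ends 14; ack at 14 (size 1, align 1) → ends 15; tail pad 1 to reach multiple of 8; total 16 bytes, alignment 8
cpu at 0 (size 16, align 8) → ends 16
within Slot: length at 8
0 + 8 = 8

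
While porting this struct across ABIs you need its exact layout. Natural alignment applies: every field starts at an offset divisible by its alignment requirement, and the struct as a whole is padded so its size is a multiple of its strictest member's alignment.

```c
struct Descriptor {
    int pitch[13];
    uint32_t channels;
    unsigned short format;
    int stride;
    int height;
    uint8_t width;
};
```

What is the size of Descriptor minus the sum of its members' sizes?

5

@0: pitch [52B, align 4] → 52
@52: channels [4B, align 4] → 56
@56: format [2B, align 2] → 58
+2 pad (align 4)
@60: stride [4B, align 4] → 64
@64: height [4B, align 4] → 68
@68: width [1B, align 1] → 69
+3 tail pad (align 4)
size 72, align 4
data bytes 67, size 72 → padding 5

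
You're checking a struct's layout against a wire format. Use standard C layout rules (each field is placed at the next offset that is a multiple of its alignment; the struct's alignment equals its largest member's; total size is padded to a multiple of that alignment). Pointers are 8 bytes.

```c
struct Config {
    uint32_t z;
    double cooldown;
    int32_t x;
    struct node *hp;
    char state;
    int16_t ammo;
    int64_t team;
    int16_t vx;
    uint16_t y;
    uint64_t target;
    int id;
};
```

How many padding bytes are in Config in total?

z at 0 (size 4, align 4) → ends 4
pad 4 to align 8 for cooldown
cooldown at 8 (size 8, align 8) → ends 16
x at 16 (size 4, align 4) → ends 20
pad 4 to align 8 for hp
hp at 24 (size 8, align 8) → ends 32
state at 32 (size 1, align 1) → ends 33
pad 1 to align 2 for ammo
ammo at 34 (size 2, align 2) → ends 36
pad 4 to align 8 for team
team at 40 (size 8, align 8) → ends 48
vx at 48 (size 2, align 2) → ends 50
y at 50 (size 2, align 2) → ends 52
pad 4 to align 8 for target
target at 56 (size 8, align 8) → ends 64
id at 64 (size 4, align 4) → ends 68
tail pad 4 to reach multiple of 8
total 72 bytes, alignment 8
data bytes 51, size 72 → padding 21

21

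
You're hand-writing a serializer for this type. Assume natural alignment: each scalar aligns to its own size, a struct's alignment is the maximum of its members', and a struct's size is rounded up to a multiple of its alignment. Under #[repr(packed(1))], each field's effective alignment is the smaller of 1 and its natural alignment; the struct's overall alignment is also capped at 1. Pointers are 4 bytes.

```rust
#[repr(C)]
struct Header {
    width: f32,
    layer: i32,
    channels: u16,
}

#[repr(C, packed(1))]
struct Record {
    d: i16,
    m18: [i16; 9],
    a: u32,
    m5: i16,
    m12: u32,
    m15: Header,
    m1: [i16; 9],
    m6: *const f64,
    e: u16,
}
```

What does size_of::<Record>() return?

Header: width at 0 (size 4, align 4) → ends 4; layer at 4 (size 4, align 4) → ends 8; channels at 8 (size 2, align 2) → ends 10; tail pad 2 to reach multiple of 4; total 12 bytes, alignment 4
d at 0 (size 2, align 1) → ends 2
m18 at 2 (size 18, align 1) → ends 20
a at 20 (size 4, align 1) → ends 24
m5 at 24 (size 2, align 1) → ends 26
m12 at 26 (size 4, align 1) → ends 30
m15 at 30 (size 12, align 1) → ends 42
m1 at 42 (size 18, align 1) → ends 60
m6 at 60 (size 4, align 1) → ends 64
e at 64 (size 2, align 1) → ends 66
total 66 bytes, alignment 1

66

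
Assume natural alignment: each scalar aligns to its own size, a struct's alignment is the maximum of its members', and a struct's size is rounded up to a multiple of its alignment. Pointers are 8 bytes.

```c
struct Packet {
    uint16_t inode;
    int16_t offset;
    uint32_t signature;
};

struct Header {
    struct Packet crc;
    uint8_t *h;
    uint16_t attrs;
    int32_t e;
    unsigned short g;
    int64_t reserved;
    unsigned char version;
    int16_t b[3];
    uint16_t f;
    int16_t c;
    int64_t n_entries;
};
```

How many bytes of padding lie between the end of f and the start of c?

0

Packet: @0: inode [2B, align 2] → 2; @2: offset [2B, align 2] → 4; @4: signature [4B, align 4] → 8; size 8, align 4
@0: crc [8B, align 4] → 8
@8: h [8B, align 8] → 16
@16: attrs [2B, align 2] → 18
+2 pad (align 4)
@20: e [4B, align 4] → 24
@24: g [2B, align 2] → 26
+6 pad (align 8)
@32: reserved [8B, align 8] → 40
@40: version [1B, align 1] → 41
+1 pad (align 2)
@42: b [6B, align 2] → 48
@48: f [2B, align 2] → 50
@50: c [2B, align 2] → 52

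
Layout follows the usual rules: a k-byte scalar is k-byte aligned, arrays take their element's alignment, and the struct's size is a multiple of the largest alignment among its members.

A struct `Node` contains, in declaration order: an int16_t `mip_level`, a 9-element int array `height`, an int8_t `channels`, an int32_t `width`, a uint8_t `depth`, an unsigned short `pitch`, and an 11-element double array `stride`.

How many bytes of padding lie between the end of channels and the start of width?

@0: mip_level [2B, align 2] → 2
+2 pad (align 4)
@4: height [36B, align 4] → 40
@40: channels [1B, align 1] → 41
+3 pad (align 4)
@44: width [4B, align 4] → 48

3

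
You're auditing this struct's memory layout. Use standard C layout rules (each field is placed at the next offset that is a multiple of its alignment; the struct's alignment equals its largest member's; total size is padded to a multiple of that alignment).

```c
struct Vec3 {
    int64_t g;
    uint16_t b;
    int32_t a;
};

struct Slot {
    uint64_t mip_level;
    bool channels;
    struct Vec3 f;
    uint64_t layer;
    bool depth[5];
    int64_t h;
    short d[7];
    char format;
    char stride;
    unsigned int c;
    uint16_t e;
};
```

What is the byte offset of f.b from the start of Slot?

Vec3: @0: g [8B, align 8] → 8; @8: b [2B, align 2] → 10; +2 pad (align 4); @12: a [4B, align 4] → 16; size 16, align 8
@0: mip_level [8B, align 8] → 8
@8: channels [1B, align 1] → 9
+7 pad (align 8)
@16: f [16B, align 8] → 32
within Vec3: b at 8
16 + 8 = 24

24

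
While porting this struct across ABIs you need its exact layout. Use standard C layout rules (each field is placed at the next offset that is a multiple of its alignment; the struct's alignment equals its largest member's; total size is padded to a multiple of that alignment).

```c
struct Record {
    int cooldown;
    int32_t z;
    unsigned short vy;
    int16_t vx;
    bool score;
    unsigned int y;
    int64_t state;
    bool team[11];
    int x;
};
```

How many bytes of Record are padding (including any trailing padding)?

cooldown at 0 (size 4, align 4) → ends 4
z at 4 (size 4, align 4) → ends 8
vy at 8 (size 2, align 2) → ends 10
vx at 10 (size 2, align 2) → ends 12
score at 12 (size 1, align 1) → ends 13
pad 3 to align 4 for y
y at 16 (size 4, align 4) → ends 20
pad 4 to align 8 for state
state at 24 (size 8, align 8) → ends 32
team at 32 (size 11, align 1) → ends 43
pad 1 to align 4 for x
x at 44 (size 4, align 4) → ends 48
total 48 bytes, alignment 8
data bytes 40, size 48 → padding 8

8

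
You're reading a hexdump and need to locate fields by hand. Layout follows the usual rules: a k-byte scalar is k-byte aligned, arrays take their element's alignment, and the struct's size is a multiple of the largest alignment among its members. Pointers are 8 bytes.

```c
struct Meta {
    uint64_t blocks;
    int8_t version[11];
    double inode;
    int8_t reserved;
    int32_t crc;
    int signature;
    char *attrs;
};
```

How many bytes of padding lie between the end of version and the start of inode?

5

0..8  blocks  (8B, 8-aligned)
8..19  version  (11B, 1-aligned)
19..24  -- padding (5B)
24..32  inode  (8B, 8-aligned)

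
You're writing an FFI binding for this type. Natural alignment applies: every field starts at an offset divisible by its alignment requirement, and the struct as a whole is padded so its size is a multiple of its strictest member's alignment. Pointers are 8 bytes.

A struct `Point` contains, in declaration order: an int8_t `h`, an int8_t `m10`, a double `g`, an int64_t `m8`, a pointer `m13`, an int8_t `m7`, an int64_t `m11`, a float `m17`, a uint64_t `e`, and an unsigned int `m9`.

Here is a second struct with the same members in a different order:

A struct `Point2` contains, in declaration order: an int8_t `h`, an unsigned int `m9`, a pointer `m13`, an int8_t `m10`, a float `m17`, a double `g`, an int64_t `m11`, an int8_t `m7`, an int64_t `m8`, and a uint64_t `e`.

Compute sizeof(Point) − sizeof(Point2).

@0: h [1B, align 1] → 1
@1: m10 [1B, align 1] → 2
+6 pad (align 8)
@8: g [8B, align 8] → 16
@16: m8 [8B, align 8] → 24
@24: m13 [8B, align 8] → 32
@32: m7 [1B, align 1] → 33
+7 pad (align 8)
@40: m11 [8B, align 8] → 48
@48: m17 [4B, align 4] → 52
+4 pad (align 8)
@56: e [8B, align 8] → 64
@64: m9 [4B, align 4] → 68
+4 tail pad (align 8)
size 72, align 8
— Point2 —
@0: h [1B, align 1] → 1
+3 pad (align 4)
@4: m9 [4B, align 4] → 8
@8: m13 [8B, align 8] → 16
@16: m10 [1B, align 1] → 17
+3 pad (align 4)
@20: m17 [4B, align 4] → 24
@24: g [8B, align 8] → 32
@32: m11 [8B, align 8] → 40
@40: m7 [1B, align 1] → 41
+7 pad (align 8)
@48: m8 [8B, align 8] → 56
@56: e [8B, align 8] → 64
size 64, align 8
72 − 64 = 8

8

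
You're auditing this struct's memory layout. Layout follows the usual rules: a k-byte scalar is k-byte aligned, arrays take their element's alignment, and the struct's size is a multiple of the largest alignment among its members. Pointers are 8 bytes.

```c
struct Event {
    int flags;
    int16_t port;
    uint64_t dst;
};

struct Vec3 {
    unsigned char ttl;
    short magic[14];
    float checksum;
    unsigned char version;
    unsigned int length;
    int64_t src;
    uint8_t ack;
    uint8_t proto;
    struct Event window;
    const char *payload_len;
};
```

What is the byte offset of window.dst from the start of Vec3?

72

Event: flags at 0 (size 4, align 4) → ends 4; port at 4 (size 2, align 2) → ends 6; pad 2 to align 8 for dst; dst at 8 (size 8, align 8) → ends 16; total 16 bytes, alignment 8
ttl at 0 (size 1, align 1) → ends 1
pad 1 to align 2 for magic
magic at 2 (size 28, align 2) → ends 30
pad 2 to align 4 for checksum
checksum at 32 (size 4, align 4) → ends 36
version at 36 (size 1, align 1) → ends 37
pad 3 to align 4 for length
length at 40 (size 4, align 4) → ends 44
pad 4 to align 8 for src
src at 48 (size 8, align 8) → ends 56
ack at 56 (size 1, align 1) → ends 57
proto at 57 (size 1, align 1) → ends 58
pad 6 to align 8 for window
window at 64 (size 16, align 8) → ends 80
within Event: dst at 8
64 + 8 = 72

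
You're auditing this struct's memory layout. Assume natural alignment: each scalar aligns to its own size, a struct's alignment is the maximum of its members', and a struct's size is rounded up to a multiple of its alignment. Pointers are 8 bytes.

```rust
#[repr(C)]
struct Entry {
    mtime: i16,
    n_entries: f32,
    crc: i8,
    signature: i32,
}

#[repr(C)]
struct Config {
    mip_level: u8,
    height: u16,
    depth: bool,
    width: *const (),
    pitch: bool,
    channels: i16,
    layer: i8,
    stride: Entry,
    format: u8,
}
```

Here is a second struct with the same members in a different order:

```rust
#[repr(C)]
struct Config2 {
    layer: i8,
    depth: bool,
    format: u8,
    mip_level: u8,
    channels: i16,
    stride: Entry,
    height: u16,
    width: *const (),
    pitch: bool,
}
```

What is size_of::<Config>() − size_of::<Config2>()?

Entry: 0..2  mtime  (2B, 2-aligned); 2..4  -- padding (2B); 4..8  n_entries  (4B, 4-aligned); 8..9  crc  (1B, 1-aligned); 9..12  -- padding (3B); 12..16  signature  (4B, 4-aligned); sizeof = 16, alignof = 4
0..1  mip_level  (1B, 1-aligned)
1..2  -- padding (1B)
2..4  height  (2B, 2-aligned)
4..5  depth  (1B, 1-aligned)
5..8  -- padding (3B)
8..16  width  (8B, 8-aligned)
16..17  pitch  (1B, 1-aligned)
17..18  -- padding (1B)
18..20  channels  (2B, 2-aligned)
20..21  layer  (1B, 1-aligned)
21..24  -- padding (3B)
24..40  stride  (16B, 4-aligned)
40..41  format  (1B, 1-aligned)
41..48  -- tail padding (7B)
sizeof = 48, alignof = 8
— Config2 —
0..1  layer  (1B, 1-aligned)
1..2  depth  (1B, 1-aligned)
2..3  format  (1B, 1-aligned)
3..4  mip_level  (1B, 1-aligned)
4..6  channels  (2B, 2-aligned)
6..8  -- padding (2B)
8..24  stride  (16B, 4-aligned)
24..26  height  (2B, 2-aligned)
26..32  -- padding (6B)
32..40  width  (8B, 8-aligned)
40..41  pitch  (1B, 1-aligned)
41..48  -- tail padding (7B)
sizeof = 48, alignof = 8
48 − 48 = 0

0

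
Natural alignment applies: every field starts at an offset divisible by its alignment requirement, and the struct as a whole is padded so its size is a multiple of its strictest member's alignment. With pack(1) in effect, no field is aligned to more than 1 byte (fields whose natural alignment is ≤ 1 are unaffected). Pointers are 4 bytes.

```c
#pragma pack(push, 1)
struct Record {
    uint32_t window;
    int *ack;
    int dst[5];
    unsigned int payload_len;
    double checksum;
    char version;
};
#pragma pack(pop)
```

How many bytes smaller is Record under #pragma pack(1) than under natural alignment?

7

natural layout:
  @0: window [4B, align 4] → 4
  @4: ack [4B, align 4] → 8
  @8: dst [20B, align 4] → 28
  @28: payload_len [4B, align 4] → 32
  @32: checksum [8B, align 8] → 40
  @40: version [1B, align 1] → 41
  +7 tail pad (align 8)
  size 48, align 8
packed(1) layout:
  @0: window [4B, align 1] → 4
  @4: ack [4B, align 1] → 8
  @8: dst [20B, align 1] → 28
  @28: payload_len [4B, align 1] → 32
  @32: checksum [8B, align 1] → 40
  @40: version [1B, align 1] → 41
  size 41, align 1
48 − 41 = 7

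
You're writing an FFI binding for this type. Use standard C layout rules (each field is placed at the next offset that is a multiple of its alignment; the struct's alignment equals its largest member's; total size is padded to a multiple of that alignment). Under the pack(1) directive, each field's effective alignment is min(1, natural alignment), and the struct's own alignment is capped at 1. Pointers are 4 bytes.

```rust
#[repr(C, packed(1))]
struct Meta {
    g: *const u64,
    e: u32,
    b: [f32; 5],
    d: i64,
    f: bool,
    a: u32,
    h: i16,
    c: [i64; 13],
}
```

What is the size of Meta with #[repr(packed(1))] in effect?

0..4  g  (4B, 1-aligned)
4..8  e  (4B, 1-aligned)
8..28  b  (20B, 1-aligned)
28..36  d  (8B, 1-aligned)
36..37  f  (1B, 1-aligned)
37..41  a  (4B, 1-aligned)
41..43  h  (2B, 1-aligned)
43..147  c  (104B, 1-aligned)
sizeof = 147, alignof = 1

147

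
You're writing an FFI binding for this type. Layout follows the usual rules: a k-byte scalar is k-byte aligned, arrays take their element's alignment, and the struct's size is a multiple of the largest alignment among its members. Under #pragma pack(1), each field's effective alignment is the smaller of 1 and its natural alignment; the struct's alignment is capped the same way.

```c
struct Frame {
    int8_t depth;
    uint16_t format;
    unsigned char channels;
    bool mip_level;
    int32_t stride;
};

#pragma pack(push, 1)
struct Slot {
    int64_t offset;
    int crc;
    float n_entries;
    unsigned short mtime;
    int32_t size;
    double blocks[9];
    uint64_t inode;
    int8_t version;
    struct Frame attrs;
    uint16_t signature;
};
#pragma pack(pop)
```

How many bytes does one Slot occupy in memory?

Frame: 0..1  depth  (1B, 1-aligned); 1..2  -- padding (1B); 2..4  format  (2B, 2-aligned); 4..5  channels  (1B, 1-aligned); 5..6  mip_level  (1B, 1-aligned); 6..8  -- padding (2B); 8..12  stride  (4B, 4-aligned); sizeof = 12, alignof = 4
0..8  offset  (8B, 1-aligned)
8..12  crc  (4B, 1-aligned)
12..16  n_entries  (4B, 1-aligned)
16..18  mtime  (2B, 1-aligned)
18..22  size  (4B, 1-aligned)
22..94  blocks  (72B, 1-aligned)
94..102  inode  (8B, 1-aligned)
102..103  version  (1B, 1-aligned)
103..115  attrs  (12B, 1-aligned)
115..117  signature  (2B, 1-aligned)
sizeof = 117, alignof = 1

117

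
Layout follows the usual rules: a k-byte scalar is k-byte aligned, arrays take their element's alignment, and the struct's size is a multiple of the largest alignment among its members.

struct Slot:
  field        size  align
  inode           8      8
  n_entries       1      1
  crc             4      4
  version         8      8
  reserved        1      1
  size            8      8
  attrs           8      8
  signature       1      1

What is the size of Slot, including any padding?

@0: inode [8B, align 8] → 8
@8: n_entries [1B, align 1] → 9
+3 pad (align 4)
@12: crc [4B, align 4] → 16
@16: version [8B, align 8] → 24
@24: reserved [1B, align 1] → 25
+7 pad (align 8)
@32: size [8B, align 8] → 40
@40: attrs [8B, align 8] → 48
@48: signature [1B, align 1] → 49
+7 tail pad (align 8)
size 56, align 8

56 bytes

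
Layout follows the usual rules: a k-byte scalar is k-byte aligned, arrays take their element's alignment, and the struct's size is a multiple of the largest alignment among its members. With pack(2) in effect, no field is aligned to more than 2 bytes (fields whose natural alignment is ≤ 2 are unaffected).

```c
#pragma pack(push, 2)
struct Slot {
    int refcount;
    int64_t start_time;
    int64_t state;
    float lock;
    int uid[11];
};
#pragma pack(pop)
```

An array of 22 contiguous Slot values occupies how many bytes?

1496

@0: refcount [4B, align 2] → 4
@4: start_time [8B, align 2] → 12
@12: state [8B, align 2] → 20
@20: lock [4B, align 2] → 24
@24: uid [44B, align 2] → 68
size 68, align 2
array of 22: 22 × 68 = 1496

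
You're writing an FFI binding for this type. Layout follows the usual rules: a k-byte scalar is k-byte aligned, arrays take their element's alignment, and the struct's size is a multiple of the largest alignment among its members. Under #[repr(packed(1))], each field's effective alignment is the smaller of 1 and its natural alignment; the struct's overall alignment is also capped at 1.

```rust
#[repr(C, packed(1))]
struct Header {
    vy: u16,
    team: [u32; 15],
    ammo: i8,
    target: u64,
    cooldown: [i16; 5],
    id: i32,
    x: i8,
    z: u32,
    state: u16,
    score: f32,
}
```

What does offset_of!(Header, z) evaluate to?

86

vy at 0 (size 2, align 1) → ends 2
team at 2 (size 60, align 1) → ends 62
ammo at 62 (size 1, align 1) → ends 63
target at 63 (size 8, align 1) → ends 71
cooldown at 71 (size 10, align 1) → ends 81
id at 81 (size 4, align 1) → ends 85
x at 85 (size 1, align 1) → ends 86
z at 86 (size 4, align 1) → ends 90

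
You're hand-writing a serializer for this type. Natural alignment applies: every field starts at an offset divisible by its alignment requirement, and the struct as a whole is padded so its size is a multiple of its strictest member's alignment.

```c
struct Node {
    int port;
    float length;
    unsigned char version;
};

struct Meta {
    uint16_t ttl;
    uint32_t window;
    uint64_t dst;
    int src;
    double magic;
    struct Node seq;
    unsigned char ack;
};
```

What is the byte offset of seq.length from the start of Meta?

Node: @0: port [4B, align 4] → 4; @4: length [4B, align 4] → 8; @8: version [1B, align 1] → 9; +3 tail pad (align 4); size 12, align 4
@0: ttl [2B, align 2] → 2
+2 pad (align 4)
@4: window [4B, align 4] → 8
@8: dst [8B, align 8] → 16
@16: src [4B, align 4] → 20
+4 pad (align 8)
@24: magic [8B, align 8] → 32
@32: seq [12B, align 4] → 44
within Node: length at 4
32 + 4 = 36

36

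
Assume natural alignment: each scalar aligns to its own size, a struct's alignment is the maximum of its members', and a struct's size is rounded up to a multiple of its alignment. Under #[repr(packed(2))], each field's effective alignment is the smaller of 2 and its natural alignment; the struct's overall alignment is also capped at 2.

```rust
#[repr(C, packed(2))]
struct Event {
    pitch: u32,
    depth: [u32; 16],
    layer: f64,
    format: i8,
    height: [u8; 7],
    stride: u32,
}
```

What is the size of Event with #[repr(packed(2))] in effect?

88

pitch at 0 (size 4, align 2) → ends 4
depth at 4 (size 64, align 2) → ends 68
layer at 68 (size 8, align 2) → ends 76
format at 76 (size 1, align 1) → ends 77
height at 77 (size 7, align 1) → ends 84
stride at 84 (size 4, align 2) → ends 88
total 88 bytes, alignment 2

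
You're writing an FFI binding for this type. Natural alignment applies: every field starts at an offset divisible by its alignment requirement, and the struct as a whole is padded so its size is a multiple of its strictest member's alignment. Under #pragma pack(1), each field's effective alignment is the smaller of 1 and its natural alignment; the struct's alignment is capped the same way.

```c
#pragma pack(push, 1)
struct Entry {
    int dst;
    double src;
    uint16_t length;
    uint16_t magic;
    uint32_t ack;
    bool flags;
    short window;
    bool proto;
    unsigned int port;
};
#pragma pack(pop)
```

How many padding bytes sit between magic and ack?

0

0..4  dst  (4B, 1-aligned)
4..12  src  (8B, 1-aligned)
12..14  length  (2B, 1-aligned)
14..16  magic  (2B, 1-aligned)
16..20  ack  (4B, 1-aligned)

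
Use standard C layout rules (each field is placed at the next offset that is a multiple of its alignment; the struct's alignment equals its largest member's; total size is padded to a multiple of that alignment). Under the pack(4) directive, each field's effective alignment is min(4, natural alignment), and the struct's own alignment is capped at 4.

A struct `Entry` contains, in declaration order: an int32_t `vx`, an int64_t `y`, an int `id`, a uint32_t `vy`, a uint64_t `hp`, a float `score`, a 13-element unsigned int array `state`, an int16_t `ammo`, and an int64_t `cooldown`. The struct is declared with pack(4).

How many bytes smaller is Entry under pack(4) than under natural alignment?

8

natural layout:
  vx at 0 (size 4, align 4) → ends 4
  pad 4 to align 8 for y
  y at 8 (size 8, align 8) → ends 16
  id at 16 (size 4, align 4) → ends 20
  vy at 20 (size 4, align 4) → ends 24
  hp at 24 (size 8, align 8) → ends 32
  score at 32 (size 4, align 4) → ends 36
  state at 36 (size 52, align 4) → ends 88
  ammo at 88 (size 2, align 2) → ends 90
  pad 6 to align 8 for cooldown
  cooldown at 96 (size 8, align 8) → ends 104
  total 104 bytes, alignment 8
packed(4) layout:
  vx at 0 (size 4, align 4) → ends 4
  y at 4 (size 8, align 4) → ends 12
  id at 12 (size 4, align 4) → ends 16
  vy at 16 (size 4, align 4) → ends 20
  hp at 20 (size 8, align 4) → ends 28
  score at 28 (size 4, align 4) → ends 32
  state at 32 (size 52, align 4) → ends 84
  ammo at 84 (size 2, align 2) → ends 86
  pad 2 to align 4 for cooldown
  cooldown at 88 (size 8, align 4) → ends 96
  total 96 bytes, alignment 4
104 − 96 = 8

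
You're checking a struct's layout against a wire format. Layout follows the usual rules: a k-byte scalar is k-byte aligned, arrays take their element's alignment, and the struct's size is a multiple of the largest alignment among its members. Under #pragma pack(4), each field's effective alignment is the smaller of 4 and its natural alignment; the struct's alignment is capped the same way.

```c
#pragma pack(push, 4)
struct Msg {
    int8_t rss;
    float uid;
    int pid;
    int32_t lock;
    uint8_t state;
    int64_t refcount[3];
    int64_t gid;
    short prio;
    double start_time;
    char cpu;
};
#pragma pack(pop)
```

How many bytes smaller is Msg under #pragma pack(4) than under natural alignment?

12

natural layout:
  0..1  rss  (1B, 1-aligned)
  1..4  -- padding (3B)
  4..8  uid  (4B, 4-aligned)
  8..12  pid  (4B, 4-aligned)
  12..16  lock  (4B, 4-aligned)
  16..17  state  (1B, 1-aligned)
  17..24  -- padding (7B)
  24..48  refcount  (24B, 8-aligned)
  48..56  gid  (8B, 8-aligned)
  56..58  prio  (2B, 2-aligned)
  58..64  -- padding (6B)
  64..72  start_time  (8B, 8-aligned)
  72..73  cpu  (1B, 1-aligned)
  73..80  -- tail padding (7B)
  sizeof = 80, alignof = 8
packed(4) layout:
  0..1  rss  (1B, 1-aligned)
  1..4  -- padding (3B)
  4..8  uid  (4B, 4-aligned)
  8..12  pid  (4B, 4-aligned)
  12..16  lock  (4B, 4-aligned)
  16..17  state  (1B, 1-aligned)
  17..20  -- padding (3B)
  20..44  refcount  (24B, 4-aligned)
  44..52  gid  (8B, 4-aligned)
  52..54  prio  (2B, 2-aligned)
  54..56  -- padding (2B)
  56..64  start_time  (8B, 4-aligned)
  64..65  cpu  (1B, 1-aligned)
  65..68  -- tail padding (3B)
  sizeof = 68, alignof = 4
80 − 68 = 12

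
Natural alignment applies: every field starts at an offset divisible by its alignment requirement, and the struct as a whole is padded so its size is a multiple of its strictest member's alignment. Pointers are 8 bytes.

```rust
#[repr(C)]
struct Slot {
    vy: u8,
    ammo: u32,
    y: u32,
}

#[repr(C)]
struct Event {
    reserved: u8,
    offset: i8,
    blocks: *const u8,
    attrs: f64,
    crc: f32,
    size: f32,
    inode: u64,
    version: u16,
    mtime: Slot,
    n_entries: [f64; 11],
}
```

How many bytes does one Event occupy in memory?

144

Slot: 0..1  vy  (1B, 1-aligned); 1..4  -- padding (3B); 4..8  ammo  (4B, 4-aligned); 8..12  y  (4B, 4-aligned); sizeof = 12, alignof = 4
0..1  reserved  (1B, 1-aligned)
1..2  offset  (1B, 1-aligned)
2..8  -- padding (6B)
8..16  blocks  (8B, 8-aligned)
16..24  attrs  (8B, 8-aligned)
24..28  crc  (4B, 4-aligned)
28..32  size  (4B, 4-aligned)
32..40  inode  (8B, 8-aligned)
40..42  version  (2B, 2-aligned)
42..44  -- padding (2B)
44..56  mtime  (12B, 4-aligned)
56..144  n_entries  (88B, 8-aligned)
sizeof = 144, alignof = 8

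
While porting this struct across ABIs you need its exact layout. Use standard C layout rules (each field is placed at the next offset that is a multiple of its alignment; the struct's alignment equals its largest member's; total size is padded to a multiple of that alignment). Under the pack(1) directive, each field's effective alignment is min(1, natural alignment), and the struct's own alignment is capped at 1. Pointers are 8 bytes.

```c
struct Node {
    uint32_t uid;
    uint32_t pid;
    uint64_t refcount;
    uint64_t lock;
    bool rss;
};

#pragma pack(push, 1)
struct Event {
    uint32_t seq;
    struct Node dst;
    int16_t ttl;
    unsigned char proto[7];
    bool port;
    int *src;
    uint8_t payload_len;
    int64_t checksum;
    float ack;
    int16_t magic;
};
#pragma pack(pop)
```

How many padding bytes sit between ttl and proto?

Node: 0..4  uid  (4B, 4-aligned); 4..8  pid  (4B, 4-aligned); 8..16  refcount  (8B, 8-aligned); 16..24  lock  (8B, 8-aligned); 24..25  rss  (1B, 1-aligned); 25..32  -- tail padding (7B); sizeof = 32, alignof = 8
0..4  seq  (4B, 1-aligned)
4..36  dst  (32B, 1-aligned)
36..38  ttl  (2B, 1-aligned)
38..45  proto  (7B, 1-aligned)

0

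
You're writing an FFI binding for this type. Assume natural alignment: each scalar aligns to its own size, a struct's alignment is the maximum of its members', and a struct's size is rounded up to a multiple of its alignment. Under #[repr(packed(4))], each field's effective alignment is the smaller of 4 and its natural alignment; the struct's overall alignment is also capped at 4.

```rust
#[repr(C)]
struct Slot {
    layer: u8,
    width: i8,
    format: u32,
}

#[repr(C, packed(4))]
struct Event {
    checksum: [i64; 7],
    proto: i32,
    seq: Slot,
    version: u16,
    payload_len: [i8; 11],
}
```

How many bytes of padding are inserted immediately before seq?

0

Slot: 0..1  layer  (1B, 1-aligned); 1..2  width  (1B, 1-aligned); 2..4  -- padding (2B); 4..8  format  (4B, 4-aligned); sizeof = 8, alignof = 4
0..56  checksum  (56B, 4-aligned)
56..60  proto  (4B, 4-aligned)
60..68  seq  (8B, 4-aligned)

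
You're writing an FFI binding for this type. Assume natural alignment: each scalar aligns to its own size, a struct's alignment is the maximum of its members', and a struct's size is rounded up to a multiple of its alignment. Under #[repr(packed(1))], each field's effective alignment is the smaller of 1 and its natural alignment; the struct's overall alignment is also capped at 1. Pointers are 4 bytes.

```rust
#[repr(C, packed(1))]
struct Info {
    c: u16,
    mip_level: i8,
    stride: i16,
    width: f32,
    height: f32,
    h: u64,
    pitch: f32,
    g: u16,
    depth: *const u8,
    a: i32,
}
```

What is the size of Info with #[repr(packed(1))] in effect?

0..2  c  (2B, 1-aligned)
2..3  mip_level  (1B, 1-aligned)
3..5  stride  (2B, 1-aligned)
5..9  width  (4B, 1-aligned)
9..13  height  (4B, 1-aligned)
13..21  h  (8B, 1-aligned)
21..25  pitch  (4B, 1-aligned)
25..27  g  (2B, 1-aligned)
27..31  depth  (4B, 1-aligned)
31..35  a  (4B, 1-aligned)
sizeof = 35, alignof = 1

35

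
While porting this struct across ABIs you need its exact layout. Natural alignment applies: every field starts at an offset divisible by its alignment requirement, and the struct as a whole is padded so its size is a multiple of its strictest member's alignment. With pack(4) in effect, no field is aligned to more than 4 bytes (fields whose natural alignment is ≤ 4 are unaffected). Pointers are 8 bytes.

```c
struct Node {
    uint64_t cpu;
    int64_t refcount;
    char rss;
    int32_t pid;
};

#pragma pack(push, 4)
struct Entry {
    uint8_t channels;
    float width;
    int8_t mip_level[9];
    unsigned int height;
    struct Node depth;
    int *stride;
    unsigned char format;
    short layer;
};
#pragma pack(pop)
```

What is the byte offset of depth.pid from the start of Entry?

44

Node: cpu at 0 (size 8, align 8) → ends 8; refcount at 8 (size 8, align 8) → ends 16; rss at 16 (size 1, align 1) → ends 17; pad 3 to align 4 for pid; pid at 20 (size 4, align 4) → ends 24; total 24 bytes, alignment 8
channels at 0 (size 1, align 1) → ends 1
pad 3 to align 4 for width
width at 4 (size 4, align 4) → ends 8
mip_level at 8 (size 9, align 1) → ends 17
pad 3 to align 4 for height
height at 20 (size 4, align 4) → ends 24
depth at 24 (size 24, align 4) → ends 48
within Node: pid at 20
24 + 20 = 44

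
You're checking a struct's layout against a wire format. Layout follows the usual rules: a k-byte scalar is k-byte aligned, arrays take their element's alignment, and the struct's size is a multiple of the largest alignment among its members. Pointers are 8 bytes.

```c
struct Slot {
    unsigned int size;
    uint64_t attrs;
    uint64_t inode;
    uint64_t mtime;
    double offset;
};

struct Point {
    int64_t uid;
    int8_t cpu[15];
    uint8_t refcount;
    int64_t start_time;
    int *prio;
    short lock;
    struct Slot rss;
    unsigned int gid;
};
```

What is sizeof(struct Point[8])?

Slot: size at 0 (size 4, align 4) → ends 4; pad 4 to align 8 for attrs; attrs at 8 (size 8, align 8) → ends 16; inode at 16 (size 8, align 8) → ends 24; mtime at 24 (size 8, align 8) → ends 32; offset at 32 (size 8, align 8) → ends 40; total 40 bytes, alignment 8
uid at 0 (size 8, align 8) → ends 8
cpu at 8 (size 15, align 1) → ends 23
refcount at 23 (size 1, align 1) → ends 24
start_time at 24 (size 8, align 8) → ends 32
prio at 32 (size 8, align 8) → ends 40
lock at 40 (size 2, align 2) → ends 42
pad 6 to align 8 for rss
rss at 48 (size 40, align 8) → ends 88
gid at 88 (size 4, align 4) → ends 92
tail pad 4 to reach multiple of 8
total 96 bytes, alignment 8
array of 8: 8 × 96 = 768

768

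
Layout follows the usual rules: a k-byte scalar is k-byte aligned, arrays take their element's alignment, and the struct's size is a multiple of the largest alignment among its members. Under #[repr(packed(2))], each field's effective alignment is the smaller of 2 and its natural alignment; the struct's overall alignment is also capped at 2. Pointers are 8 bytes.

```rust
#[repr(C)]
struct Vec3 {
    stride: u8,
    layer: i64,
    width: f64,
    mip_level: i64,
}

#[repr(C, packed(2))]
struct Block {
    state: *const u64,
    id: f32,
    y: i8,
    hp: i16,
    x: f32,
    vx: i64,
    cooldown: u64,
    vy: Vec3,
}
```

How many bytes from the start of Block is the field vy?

Vec3: @0: stride [1B, align 1] → 1; +7 pad (align 8); @8: layer [8B, align 8] → 16; @16: width [8B, align 8] → 24; @24: mip_level [8B, align 8] → 32; size 32, align 8
@0: state [8B, align 2] → 8
@8: id [4B, align 2] → 12
@12: y [1B, align 1] → 13
+1 pad (align 2)
@14: hp [2B, align 2] → 16
@16: x [4B, align 2] → 20
@20: vx [8B, align 2] → 28
@28: cooldown [8B, align 2] → 36
@36: vy [32B, align 2] → 68

36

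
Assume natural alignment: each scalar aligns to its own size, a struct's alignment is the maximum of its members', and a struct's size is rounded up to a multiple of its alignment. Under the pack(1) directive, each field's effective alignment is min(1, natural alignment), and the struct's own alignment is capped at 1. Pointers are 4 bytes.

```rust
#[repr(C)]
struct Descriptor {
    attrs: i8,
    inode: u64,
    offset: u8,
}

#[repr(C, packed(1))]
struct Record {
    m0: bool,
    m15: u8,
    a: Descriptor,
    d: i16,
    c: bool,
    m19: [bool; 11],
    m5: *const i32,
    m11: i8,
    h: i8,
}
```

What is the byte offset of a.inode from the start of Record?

10

Descriptor: @0: attrs [1B, align 1] → 1; +7 pad (align 8); @8: inode [8B, align 8] → 16; @16: offset [1B, align 1] → 17; +7 tail pad (align 8); size 24, align 8
@0: m0 [1B, align 1] → 1
@1: m15 [1B, align 1] → 2
@2: a [24B, align 1] → 26
within Descriptor: inode at 8
2 + 8 = 10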